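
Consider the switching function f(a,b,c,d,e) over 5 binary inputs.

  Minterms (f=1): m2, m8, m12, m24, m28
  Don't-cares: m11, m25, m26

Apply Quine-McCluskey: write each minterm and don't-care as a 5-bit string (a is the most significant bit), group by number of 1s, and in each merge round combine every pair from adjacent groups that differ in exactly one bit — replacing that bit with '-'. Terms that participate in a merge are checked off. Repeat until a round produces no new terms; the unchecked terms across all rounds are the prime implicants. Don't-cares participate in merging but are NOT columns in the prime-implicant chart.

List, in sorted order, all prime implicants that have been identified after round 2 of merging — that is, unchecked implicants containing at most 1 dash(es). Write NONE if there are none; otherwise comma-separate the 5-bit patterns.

00010, 01011, 110-0, 1100-

size-2^0 implicants → 00010  01000(✓)  01011  01100(✓)  11000(✓)  11001(✓)  11010(✓)  11100(✓)
size-2^1 implicants → -1000(✓)  -1100(✓)  01-00(✓)  11-00(✓)  110-0  1100-
size-2^2 implicants → -1-00
Unchecked terms (primes): -1-00, 00010, 01011, 110-0, 1100-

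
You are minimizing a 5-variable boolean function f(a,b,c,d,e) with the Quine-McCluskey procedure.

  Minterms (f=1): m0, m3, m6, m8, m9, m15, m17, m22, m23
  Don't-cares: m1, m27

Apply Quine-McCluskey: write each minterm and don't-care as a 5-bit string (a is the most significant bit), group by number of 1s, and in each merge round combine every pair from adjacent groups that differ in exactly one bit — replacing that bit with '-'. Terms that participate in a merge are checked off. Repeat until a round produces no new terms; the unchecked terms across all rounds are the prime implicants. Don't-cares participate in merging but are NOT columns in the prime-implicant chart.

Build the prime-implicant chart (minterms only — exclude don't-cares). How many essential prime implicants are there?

6

[col 0] 00000*, 00001*, 00011*, 00110*, 01000*, 01001*, 01111, 10001*, 10110*, 10111*, 11011
[col 1] -0001, -0110, 0-000*, 0-001*, 000-1, 0000-*, 0100-*, 1011-
[col 2] 0-00-
Prime implicants: -0001, -0110, 0-00-, 000-1, 01111, 1011-, 11011
PI chart (minterm → PIs covering it):
  0 | 0-00-  (sole → essential)
  3 | 000-1  (sole → essential)
  6 | -0110  (sole → essential)
  8 | 0-00-  (sole → essential)
  9 | 0-00-  (sole → essential)
  15 | 01111  (sole → essential)
  17 | -0001  (sole → essential)
  22 | -0110,1011-
  23 | 1011-  (sole → essential)
Essential prime implicants: -0001, -0110, 0-00-, 000-1, 01111, 1011-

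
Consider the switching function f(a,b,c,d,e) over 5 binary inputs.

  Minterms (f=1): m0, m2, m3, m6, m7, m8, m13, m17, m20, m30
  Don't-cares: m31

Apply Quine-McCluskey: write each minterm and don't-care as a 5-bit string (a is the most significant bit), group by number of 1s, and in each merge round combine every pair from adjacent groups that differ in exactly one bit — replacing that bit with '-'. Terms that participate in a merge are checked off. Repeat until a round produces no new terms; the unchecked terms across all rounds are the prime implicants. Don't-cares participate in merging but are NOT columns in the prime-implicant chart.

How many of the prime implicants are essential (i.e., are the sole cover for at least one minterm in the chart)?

6

[col 0] 00000*, 00010*, 00011*, 00110*, 00111*, 01000*, 01101, 10001, 10100, 11110*, 11111*
[col 1] 0-000, 00-10*, 00-11*, 000-0, 0001-*, 0011-*, 1111-
[col 2] 00-1-
Prime implicants: 0-000, 00-1-, 000-0, 01101, 10001, 10100, 1111-
PI chart (minterm → PIs covering it):
  0 | 0-000,000-0
  2 | 00-1-,000-0
  3 | 00-1-  (sole → essential)
  6 | 00-1-  (sole → essential)
  7 | 00-1-  (sole → essential)
  8 | 0-000  (sole → essential)
  13 | 01101  (sole → essential)
  17 | 10001  (sole → essential)
  20 | 10100  (sole → essential)
  30 | 1111-  (sole → essential)
Essential prime implicants: 0-000, 00-1-, 01101, 10001, 10100, 1111-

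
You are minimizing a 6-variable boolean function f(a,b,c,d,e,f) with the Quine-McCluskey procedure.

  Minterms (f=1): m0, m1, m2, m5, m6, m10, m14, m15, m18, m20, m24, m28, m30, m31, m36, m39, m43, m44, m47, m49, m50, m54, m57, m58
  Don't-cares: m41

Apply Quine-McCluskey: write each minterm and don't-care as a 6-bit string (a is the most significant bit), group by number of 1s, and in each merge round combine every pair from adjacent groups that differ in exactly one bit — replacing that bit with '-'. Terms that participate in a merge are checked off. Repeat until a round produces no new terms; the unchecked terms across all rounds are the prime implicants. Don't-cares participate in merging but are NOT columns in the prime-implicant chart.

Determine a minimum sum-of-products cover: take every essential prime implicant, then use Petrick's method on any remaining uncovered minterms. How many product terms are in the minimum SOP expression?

[col 0] 000000*, 000001*, 000010*, 000101*, 000110*, 001010*, 001110*, 001111*, 010010*, 010100*, 011000*, 011100*, 011110*, 011111*, 100100*, 100111*, 101001*, 101011*, 101100*, 101111*, 110001*, 110010*, 110110*, 111001*, 111010*
[col 1] -01111, -10010, 0-0010, 0-1110*, 0-1111*, 00-010*, 00-110*, 000-01, 000-10*, 0000-0, 00000-, 001-10*, 00111-*, 01-100, 011-00, 0111-0, 01111-*, 1-1001, 10-100, 10-111, 101-11, 1010-1, 11-001, 11-010, 110-10
[col 2] 0-111-, 00--10
Prime implicants: -01111, -10010, 0-0010, 0-111-, 00--10, 000-01, 0000-0, 00000-, 01-100, 011-00, 0111-0, 1-1001, 10-100, 10-111, 101-11, 1010-1, 11-001, 11-010, 110-10
PI chart (minterm → PIs covering it):
  0 | 0000-0,00000-
  1 | 000-01,00000-
  2 | 0-0010,00--10,0000-0
  5 | 000-01  (sole → essential)
  6 | 00--10  (sole → essential)
  10 | 00--10  (sole → essential)
  14 | 0-111-,00--10
  15 | -01111,0-111-
  18 | -10010,0-0010
  20 | 01-100  (sole → essential)
  24 | 011-00  (sole → essential)
  28 | 01-100,011-00,0111-0
  30 | 0-111-,0111-0
  31 | 0-111-  (sole → essential)
  36 | 10-100  (sole → essential)
  39 | 10-111  (sole → essential)
  43 | 101-11,1010-1
  44 | 10-100  (sole → essential)
  47 | -01111,10-111,101-11
  49 | 11-001  (sole → essential)
  50 | -10010,11-010,110-10
  54 | 110-10  (sole → essential)
  57 | 1-1001,11-001
  58 | 11-010  (sole → essential)
Essential prime implicants: 0-111-, 00--10, 000-01, 01-100, 011-00, 10-100, 10-111, 11-001, 11-010, 110-10
Petrick residual → -10010, 0000-0, 101-11
Minimum SOP uses 13 PIs: bc'd'ef' + a'cde + a'b'ef' + a'b'c'e'f + a'b'c'd'f' + a'bde'f' + a'bce'f' + ab'de'f' + ab'def + ab'cef + abd'e'f + abd'ef' + abc'ef'

13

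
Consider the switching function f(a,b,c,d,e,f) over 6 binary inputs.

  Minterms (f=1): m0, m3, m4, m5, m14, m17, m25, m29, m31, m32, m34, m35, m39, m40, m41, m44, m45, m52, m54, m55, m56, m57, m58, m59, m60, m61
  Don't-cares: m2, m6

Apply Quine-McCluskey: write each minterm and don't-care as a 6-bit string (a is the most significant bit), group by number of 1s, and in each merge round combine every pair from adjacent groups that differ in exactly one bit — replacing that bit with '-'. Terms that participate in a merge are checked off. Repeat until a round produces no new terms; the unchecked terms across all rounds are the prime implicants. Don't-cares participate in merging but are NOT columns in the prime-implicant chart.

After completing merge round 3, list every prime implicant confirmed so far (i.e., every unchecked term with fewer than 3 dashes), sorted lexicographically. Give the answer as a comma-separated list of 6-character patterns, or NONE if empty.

-000-0, -0001-, -11-01, 00-110, 000--0, 00010-, 01-001, 0111-1, 1-0111, 10-000, 100-11, 11-100, 1101-0, 11011-, 1110--

size-2^0 implicants → 000000(✓)  000010(✓)  000011(✓)  000100(✓)  000101(✓)  000110(✓)  001110(✓)  010001(✓)  011001(✓)  011101(✓)  011111(✓)  100000(✓)  100010(✓)  100011(✓)  100111(✓)  101000(✓)  101001(✓)  101100(✓)  101101(✓)  110100(✓)  110110(✓)  110111(✓)  111000(✓)  111001(✓)  111010(✓)  111011(✓)  111100(✓)  111101(✓)
size-2^1 implicants → -00000(✓)  -00010(✓)  -00011(✓)  -11001(✓)  -11101(✓)  00-110  000-00(✓)  000-10(✓)  0000-0(✓)  00001-(✓)  0001-0(✓)  00010-  01-001  011-01(✓)  0111-1  1-0111  1-1000(✓)  1-1001(✓)  1-1100(✓)  1-1101(✓)  10-000  100-11  1000-0(✓)  10001-(✓)  101-00(✓)  101-01(✓)  10100-(✓)  10110-(✓)  11-100  1101-0  11011-  111-00(✓)  111-01(✓)  1110-0(✓)  1110-1(✓)  11100-(✓)  11101-(✓)  11110-(✓)
size-2^2 implicants → -000-0  -0001-  -11-01  000--0  1-1-00(✓)  1-1-01(✓)  1-100-(✓)  1-110-(✓)  101-0-(✓)  111-0-(✓)  1110--
size-2^3 implicants → 1-1-0-
Unchecked terms (primes): -000-0, -0001-, -11-01, 00-110, 000--0, 00010-, 01-001, 0111-1, 1-0111, 1-1-0-, 10-000, 100-11, 11-100, 1101-0, 11011-, 1110--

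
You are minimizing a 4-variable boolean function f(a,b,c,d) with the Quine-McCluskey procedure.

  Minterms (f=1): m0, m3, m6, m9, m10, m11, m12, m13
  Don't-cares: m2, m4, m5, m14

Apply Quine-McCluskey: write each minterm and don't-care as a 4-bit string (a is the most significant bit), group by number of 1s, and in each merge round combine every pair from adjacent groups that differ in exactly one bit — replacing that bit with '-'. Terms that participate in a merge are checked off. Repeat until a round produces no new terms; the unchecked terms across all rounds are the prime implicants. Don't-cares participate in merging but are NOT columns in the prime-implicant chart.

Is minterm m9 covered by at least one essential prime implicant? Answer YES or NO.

NO

Round 0: 0000✓ 0010✓ 0011✓ 0100✓ 0101✓ 0110✓ 1001✓ 1010✓ 1011✓ 1100✓ 1101✓ 1110✓
Round 1: -010✓ -011✓ -100✓ -101✓ -110✓ 0-00✓ 0-10✓ 00-0✓ 001-✓ 01-0✓ 010-✓ 1-01 1-10✓ 10-1 101-✓ 11-0✓ 110-✓
Round 2: --10 -01- -1-0 -10- 0--0
PIs = {--10, -01-, -1-0, -10-, 0--0, 1-01, 10-1}
Coverage chart:
  m0: 0--0 ←essential
  m3: -01- ←essential
  m6: --10,-1-0,0--0
  m9: 1-01,10-1
  m10: --10,-01-
  m11: -01-,10-1
  m12: -1-0,-10-
  m13: -10-,1-01
Essential: -01-, 0--0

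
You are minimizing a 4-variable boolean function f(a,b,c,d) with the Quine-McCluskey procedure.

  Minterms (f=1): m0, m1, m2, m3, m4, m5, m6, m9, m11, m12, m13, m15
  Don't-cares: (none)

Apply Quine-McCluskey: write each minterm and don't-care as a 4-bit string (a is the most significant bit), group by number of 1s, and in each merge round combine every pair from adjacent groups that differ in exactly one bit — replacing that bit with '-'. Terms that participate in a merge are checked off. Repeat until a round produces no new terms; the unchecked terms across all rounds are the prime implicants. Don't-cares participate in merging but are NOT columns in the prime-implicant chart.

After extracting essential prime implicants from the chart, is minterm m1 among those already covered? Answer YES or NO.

NO

[col 0] 0000*, 0001*, 0010*, 0011*, 0100*, 0101*, 0110*, 1001*, 1011*, 1100*, 1101*, 1111*
[col 1] -001*, -011*, -100*, -101*, 0-00*, 0-01*, 0-10*, 00-0*, 00-1*, 000-*, 001-*, 01-0*, 010-*, 1-01*, 1-11*, 10-1*, 11-1*, 110-*
[col 2] --01, -0-1, -10-, 0--0, 0-0-, 00--, 1--1
Prime implicants: --01, -0-1, -10-, 0--0, 0-0-, 00--, 1--1
PI chart (minterm → PIs covering it):
  0 | 0--0,0-0-,00--
  1 | --01,-0-1,0-0-,00--
  2 | 0--0,00--
  3 | -0-1,00--
  4 | -10-,0--0,0-0-
  5 | --01,-10-,0-0-
  6 | 0--0  (sole → essential)
  9 | --01,-0-1,1--1
  11 | -0-1,1--1
  12 | -10-  (sole → essential)
  13 | --01,-10-,1--1
  15 | 1--1  (sole → essential)
Essential prime implicants: -10-, 0--0, 1--1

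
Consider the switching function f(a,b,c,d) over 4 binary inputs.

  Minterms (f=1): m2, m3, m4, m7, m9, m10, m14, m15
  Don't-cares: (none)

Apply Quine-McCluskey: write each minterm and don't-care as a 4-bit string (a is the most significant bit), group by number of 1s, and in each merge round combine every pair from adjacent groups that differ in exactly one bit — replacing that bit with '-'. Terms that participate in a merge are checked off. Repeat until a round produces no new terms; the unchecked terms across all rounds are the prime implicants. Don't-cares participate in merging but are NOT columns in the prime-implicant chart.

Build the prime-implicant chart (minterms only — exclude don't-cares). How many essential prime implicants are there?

size-2^0 implicants → 0010(✓)  0011(✓)  0100  0111(✓)  1001  1010(✓)  1110(✓)  1111(✓)
size-2^1 implicants → -010  -111  0-11  001-  1-10  111-
Unchecked terms (primes): -010, -111, 0-11, 001-, 0100, 1-10, 1001, 111-
Minterm coverage:
  m2 ⊆ -010,001-
  m3 ⊆ 0-11,001-
  m4 ⊆ 0100 [E]
  m7 ⊆ -111,0-11
  m9 ⊆ 1001 [E]
  m10 ⊆ -010,1-10
  m14 ⊆ 1-10,111-
  m15 ⊆ -111,111-
E = {0100, 1001}

2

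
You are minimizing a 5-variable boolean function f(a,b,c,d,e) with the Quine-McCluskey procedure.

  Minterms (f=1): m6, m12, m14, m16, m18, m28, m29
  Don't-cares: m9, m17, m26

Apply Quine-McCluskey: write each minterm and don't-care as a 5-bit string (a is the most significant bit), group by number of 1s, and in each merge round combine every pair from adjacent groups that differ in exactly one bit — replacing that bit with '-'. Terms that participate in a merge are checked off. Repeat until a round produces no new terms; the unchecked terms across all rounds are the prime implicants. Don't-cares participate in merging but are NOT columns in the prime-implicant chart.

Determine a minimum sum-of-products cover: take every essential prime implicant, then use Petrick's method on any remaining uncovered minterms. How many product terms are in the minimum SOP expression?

4

[col 0] 00110*, 01001, 01100*, 01110*, 10000*, 10001*, 10010*, 11010*, 11100*, 11101*
[col 1] -1100, 0-110, 011-0, 1-010, 100-0, 1000-, 1110-
Prime implicants: -1100, 0-110, 01001, 011-0, 1-010, 100-0, 1000-, 1110-
PI chart (minterm → PIs covering it):
  6 | 0-110  (sole → essential)
  12 | -1100,011-0
  14 | 0-110,011-0
  16 | 100-0,1000-
  18 | 1-010,100-0
  28 | -1100,1110-
  29 | 1110-  (sole → essential)
Essential prime implicants: 0-110, 1110-
Petrick residual → -1100, 100-0
Minimum SOP uses 4 PIs: bcd'e' + a'cde' + ab'c'e' + abcd'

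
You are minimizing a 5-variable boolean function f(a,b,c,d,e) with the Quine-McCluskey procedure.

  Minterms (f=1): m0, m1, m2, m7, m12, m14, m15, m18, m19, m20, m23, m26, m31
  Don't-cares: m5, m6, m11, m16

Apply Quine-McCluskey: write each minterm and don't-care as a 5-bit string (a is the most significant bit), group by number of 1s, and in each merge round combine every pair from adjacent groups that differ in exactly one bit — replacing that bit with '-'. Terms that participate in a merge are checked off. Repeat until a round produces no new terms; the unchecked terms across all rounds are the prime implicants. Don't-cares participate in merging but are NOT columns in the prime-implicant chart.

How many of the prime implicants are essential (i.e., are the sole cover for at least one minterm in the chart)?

4

Round 0: 00000✓ 00001✓ 00010✓ 00101✓ 00110✓ 00111✓ 01011✓ 01100✓ 01110✓ 01111✓ 10000✓ 10010✓ 10011✓ 10100✓ 10111✓ 11010✓ 11111✓
Round 1: -0000✓ -0010✓ -0111✓ -1111✓ 0-110✓ 0-111✓ 00-01 00-10 000-0✓ 0000- 001-1 0011-✓ 01-11 011-0 0111-✓ 1-010 1-111✓ 10-00 10-11 100-0✓ 1001-
Round 2: --111 -00-0 0-11-
PIs = {--111, -00-0, 0-11-, 00-01, 00-10, 0000-, 001-1, 01-11, 011-0, 1-010, 10-00, 10-11, 1001-}
Coverage chart:
  m0: -00-0,0000-
  m1: 00-01,0000-
  m2: -00-0,00-10
  m7: --111,0-11-,001-1
  m12: 011-0 ←essential
  m14: 0-11-,011-0
  m15: --111,0-11-,01-11
  m18: -00-0,1-010,1001-
  m19: 10-11,1001-
  m20: 10-00 ←essential
  m23: --111,10-11
  m26: 1-010 ←essential
  m31: --111 ←essential
Essential: --111, 011-0, 1-010, 10-00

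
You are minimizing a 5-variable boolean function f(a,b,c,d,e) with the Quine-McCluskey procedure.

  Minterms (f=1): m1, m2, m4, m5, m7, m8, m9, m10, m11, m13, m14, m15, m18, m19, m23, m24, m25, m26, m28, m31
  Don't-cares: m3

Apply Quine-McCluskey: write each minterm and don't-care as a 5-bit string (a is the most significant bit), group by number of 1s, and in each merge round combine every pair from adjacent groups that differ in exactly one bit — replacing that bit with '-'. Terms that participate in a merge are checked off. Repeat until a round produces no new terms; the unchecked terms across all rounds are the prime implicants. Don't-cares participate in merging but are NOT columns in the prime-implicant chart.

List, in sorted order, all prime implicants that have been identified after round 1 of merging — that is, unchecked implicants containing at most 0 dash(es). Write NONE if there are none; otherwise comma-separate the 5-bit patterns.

[col 0] 00001*, 00010*, 00011*, 00100*, 00101*, 00111*, 01000*, 01001*, 01010*, 01011*, 01101*, 01110*, 01111*, 10010*, 10011*, 10111*, 11000*, 11001*, 11010*, 11100*, 11111*
[col 1] -0010*, -0011*, -0111*, -1000*, -1001*, -1010*, -1111*, 0-001*, 0-010*, 0-011*, 0-101*, 0-111*, 00-01*, 00-11*, 000-1*, 0001-*, 001-1*, 0010-, 01-01*, 01-10*, 01-11*, 010-0*, 010-1*, 0100-*, 0101-*, 011-1*, 0111-*, 1-010*, 1-111*, 10-11*, 1001-*, 11-00, 110-0*, 1100-*
[col 2] --010, --111, -0-11, -001-, -10-0, -100-, 0--01*, 0--11*, 0-0-1*, 0-01-, 0-1-1*, 00--1*, 01--1*, 01-1-, 010--
[col 3] 0---1
Prime implicants: --010, --111, -0-11, -001-, -10-0, -100-, 0---1, 0-01-, 0010-, 01-1-, 010--, 11-00

NONE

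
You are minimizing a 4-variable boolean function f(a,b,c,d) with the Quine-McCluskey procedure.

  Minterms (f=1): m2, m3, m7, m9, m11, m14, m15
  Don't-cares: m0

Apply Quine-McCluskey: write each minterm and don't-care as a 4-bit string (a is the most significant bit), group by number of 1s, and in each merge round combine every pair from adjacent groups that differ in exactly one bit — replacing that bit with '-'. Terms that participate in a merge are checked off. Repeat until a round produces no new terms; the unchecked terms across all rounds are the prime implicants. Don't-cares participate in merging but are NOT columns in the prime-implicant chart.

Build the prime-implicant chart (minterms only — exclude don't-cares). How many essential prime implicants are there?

size-2^0 implicants → 0000(✓)  0010(✓)  0011(✓)  0111(✓)  1001(✓)  1011(✓)  1110(✓)  1111(✓)
size-2^1 implicants → -011(✓)  -111(✓)  0-11(✓)  00-0  001-  1-11(✓)  10-1  111-
size-2^2 implicants → --11
Unchecked terms (primes): --11, 00-0, 001-, 10-1, 111-
Minterm coverage:
  m2 ⊆ 00-0,001-
  m3 ⊆ --11,001-
  m7 ⊆ --11 [E]
  m9 ⊆ 10-1 [E]
  m11 ⊆ --11,10-1
  m14 ⊆ 111- [E]
  m15 ⊆ --11,111-
E = {--11, 10-1, 111-}

3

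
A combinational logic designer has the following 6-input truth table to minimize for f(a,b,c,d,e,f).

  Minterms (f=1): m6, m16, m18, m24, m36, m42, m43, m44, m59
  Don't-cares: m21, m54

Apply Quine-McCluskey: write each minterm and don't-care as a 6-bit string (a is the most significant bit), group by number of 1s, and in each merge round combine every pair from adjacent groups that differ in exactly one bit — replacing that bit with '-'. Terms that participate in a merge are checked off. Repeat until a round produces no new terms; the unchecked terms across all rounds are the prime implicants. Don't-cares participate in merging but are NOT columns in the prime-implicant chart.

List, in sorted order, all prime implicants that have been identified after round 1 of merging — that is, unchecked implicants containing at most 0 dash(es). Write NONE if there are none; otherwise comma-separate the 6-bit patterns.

[col 0] 000110, 010000*, 010010*, 010101, 011000*, 100100*, 101010*, 101011*, 101100*, 110110, 111011*
[col 1] 01-000, 0100-0, 1-1011, 10-100, 10101-
Prime implicants: 000110, 01-000, 0100-0, 010101, 1-1011, 10-100, 10101-, 110110

000110, 010101, 110110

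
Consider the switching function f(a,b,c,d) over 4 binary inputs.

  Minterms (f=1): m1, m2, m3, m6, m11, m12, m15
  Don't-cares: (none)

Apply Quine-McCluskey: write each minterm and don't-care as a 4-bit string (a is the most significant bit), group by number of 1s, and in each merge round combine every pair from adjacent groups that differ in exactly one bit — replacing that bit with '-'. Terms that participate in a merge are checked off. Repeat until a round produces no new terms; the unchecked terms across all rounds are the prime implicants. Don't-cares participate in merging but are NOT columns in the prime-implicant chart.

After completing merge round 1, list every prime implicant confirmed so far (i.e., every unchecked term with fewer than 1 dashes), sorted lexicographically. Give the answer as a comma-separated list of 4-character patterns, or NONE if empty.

Round 0: 0001✓ 0010✓ 0011✓ 0110✓ 1011✓ 1100 1111✓
Round 1: -011 0-10 00-1 001- 1-11
PIs = {-011, 0-10, 00-1, 001-, 1-11, 1100}

1100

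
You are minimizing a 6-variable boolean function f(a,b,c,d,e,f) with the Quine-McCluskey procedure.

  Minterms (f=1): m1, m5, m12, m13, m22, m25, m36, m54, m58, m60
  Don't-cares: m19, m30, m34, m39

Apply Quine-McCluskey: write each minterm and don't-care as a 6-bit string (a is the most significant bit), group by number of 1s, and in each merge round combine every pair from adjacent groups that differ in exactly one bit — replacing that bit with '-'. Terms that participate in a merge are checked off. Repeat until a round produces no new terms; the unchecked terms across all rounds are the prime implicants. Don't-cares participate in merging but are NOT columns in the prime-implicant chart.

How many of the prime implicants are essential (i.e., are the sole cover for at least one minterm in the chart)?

Round 0: 000001✓ 000101✓ 001100✓ 001101✓ 010011 010110✓ 011001 011110✓ 100010 100100 100111 110110✓ 111010 111100
Round 1: -10110 00-101 000-01 00110- 01-110
PIs = {-10110, 00-101, 000-01, 00110-, 01-110, 010011, 011001, 100010, 100100, 100111, 111010, 111100}
Coverage chart:
  m1: 000-01 ←essential
  m5: 00-101,000-01
  m12: 00110- ←essential
  m13: 00-101,00110-
  m22: -10110,01-110
  m25: 011001 ←essential
  m36: 100100 ←essential
  m54: -10110 ←essential
  m58: 111010 ←essential
  m60: 111100 ←essential
Essential: -10110, 000-01, 00110-, 011001, 100100, 111010, 111100

7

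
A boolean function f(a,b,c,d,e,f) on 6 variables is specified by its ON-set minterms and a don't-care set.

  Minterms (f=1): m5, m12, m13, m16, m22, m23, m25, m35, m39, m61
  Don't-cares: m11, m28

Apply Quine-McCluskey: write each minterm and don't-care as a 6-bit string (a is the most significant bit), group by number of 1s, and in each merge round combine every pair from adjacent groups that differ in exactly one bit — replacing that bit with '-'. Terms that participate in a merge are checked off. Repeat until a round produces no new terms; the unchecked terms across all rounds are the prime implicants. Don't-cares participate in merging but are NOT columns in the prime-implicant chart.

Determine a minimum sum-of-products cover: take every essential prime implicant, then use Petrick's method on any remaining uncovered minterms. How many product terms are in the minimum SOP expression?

size-2^0 implicants → 000101(✓)  001011  001100(✓)  001101(✓)  010000  010110(✓)  010111(✓)  011001  011100(✓)  100011(✓)  100111(✓)  111101
size-2^1 implicants → 0-1100  00-101  00110-  01011-  100-11
Unchecked terms (primes): 0-1100, 00-101, 001011, 00110-, 010000, 01011-, 011001, 100-11, 111101
Minterm coverage:
  m5 ⊆ 00-101 [E]
  m12 ⊆ 0-1100,00110-
  m13 ⊆ 00-101,00110-
  m16 ⊆ 010000 [E]
  m22 ⊆ 01011- [E]
  m23 ⊆ 01011- [E]
  m25 ⊆ 011001 [E]
  m35 ⊆ 100-11 [E]
  m39 ⊆ 100-11 [E]
  m61 ⊆ 111101 [E]
E = {00-101, 010000, 01011-, 011001, 100-11, 111101}
Petrick residual → 0-1100
Cover = a'cde'f' + a'b'de'f + a'bc'd'e'f' + a'bc'de + a'bcd'e'f + ab'c'ef + abcde'f  |cover|=7

7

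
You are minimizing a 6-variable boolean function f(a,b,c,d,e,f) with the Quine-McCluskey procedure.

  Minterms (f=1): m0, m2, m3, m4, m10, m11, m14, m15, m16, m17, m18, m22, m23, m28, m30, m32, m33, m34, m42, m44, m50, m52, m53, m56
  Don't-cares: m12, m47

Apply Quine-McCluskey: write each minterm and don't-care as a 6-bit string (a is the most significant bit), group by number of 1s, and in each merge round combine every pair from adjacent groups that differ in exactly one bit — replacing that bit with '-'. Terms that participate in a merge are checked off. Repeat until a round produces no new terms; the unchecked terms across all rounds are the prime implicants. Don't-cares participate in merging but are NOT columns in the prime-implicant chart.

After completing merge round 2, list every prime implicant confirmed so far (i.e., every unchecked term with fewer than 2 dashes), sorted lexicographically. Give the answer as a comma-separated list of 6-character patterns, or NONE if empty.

-01100, -01111, 00-100, 000-00, 01-110, 010-10, 01000-, 01011-, 10000-, 11010-, 111000

[col 0] 000000*, 000010*, 000011*, 000100*, 001010*, 001011*, 001100*, 001110*, 001111*, 010000*, 010001*, 010010*, 010110*, 010111*, 011100*, 011110*, 100000*, 100001*, 100010*, 101010*, 101100*, 101111*, 110010*, 110100*, 110101*, 111000
[col 1] -00000*, -00010*, -01010*, -01100, -01111, -10010*, 0-0000*, 0-0010*, 0-1100*, 0-1110*, 00-010*, 00-011*, 00-100, 000-00, 0000-0*, 00001-*, 001-10*, 001-11*, 00101-*, 0011-0*, 00111-*, 01-110, 010-10, 0100-0*, 01000-, 01011-, 0111-0*, 1-0010*, 10-010*, 1000-0*, 10000-, 11010-
[col 2] --0010, -0-010, -000-0, 0-00-0, 0-11-0, 00-01-, 001-1-
Prime implicants: --0010, -0-010, -000-0, -01100, -01111, 0-00-0, 0-11-0, 00-01-, 00-100, 000-00, 001-1-, 01-110, 010-10, 01000-, 01011-, 10000-, 11010-, 111000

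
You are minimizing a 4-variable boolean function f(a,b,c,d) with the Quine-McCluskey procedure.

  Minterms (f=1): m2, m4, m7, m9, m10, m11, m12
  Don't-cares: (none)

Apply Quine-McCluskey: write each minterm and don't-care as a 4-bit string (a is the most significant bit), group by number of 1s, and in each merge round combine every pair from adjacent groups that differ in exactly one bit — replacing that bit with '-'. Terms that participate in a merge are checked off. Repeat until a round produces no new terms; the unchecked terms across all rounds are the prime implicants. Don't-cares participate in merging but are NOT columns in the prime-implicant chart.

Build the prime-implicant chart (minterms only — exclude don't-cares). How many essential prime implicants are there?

4

size-2^0 implicants → 0010(✓)  0100(✓)  0111  1001(✓)  1010(✓)  1011(✓)  1100(✓)
size-2^1 implicants → -010  -100  10-1  101-
Unchecked terms (primes): -010, -100, 0111, 10-1, 101-
Minterm coverage:
  m2 ⊆ -010 [E]
  m4 ⊆ -100 [E]
  m7 ⊆ 0111 [E]
  m9 ⊆ 10-1 [E]
  m10 ⊆ -010,101-
  m11 ⊆ 10-1,101-
  m12 ⊆ -100 [E]
E = {-010, -100, 0111, 10-1}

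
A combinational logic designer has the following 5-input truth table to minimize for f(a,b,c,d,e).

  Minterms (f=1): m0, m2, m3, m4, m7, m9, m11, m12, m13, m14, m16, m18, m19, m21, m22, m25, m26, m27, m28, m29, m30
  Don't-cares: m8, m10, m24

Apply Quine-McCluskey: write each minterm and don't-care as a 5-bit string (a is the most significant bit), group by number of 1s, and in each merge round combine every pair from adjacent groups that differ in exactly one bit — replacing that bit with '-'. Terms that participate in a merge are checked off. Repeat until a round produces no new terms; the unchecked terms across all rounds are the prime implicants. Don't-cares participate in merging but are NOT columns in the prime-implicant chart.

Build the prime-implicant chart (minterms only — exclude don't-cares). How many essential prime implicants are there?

8

[col 0] 00000*, 00010*, 00011*, 00100*, 00111*, 01000*, 01001*, 01010*, 01011*, 01100*, 01101*, 01110*, 10000*, 10010*, 10011*, 10101*, 10110*, 11000*, 11001*, 11010*, 11011*, 11100*, 11101*, 11110*
[col 1] -0000*, -0010*, -0011*, -1000*, -1001*, -1010*, -1011*, -1100*, -1101*, -1110*, 0-000*, 0-010*, 0-011*, 0-100*, 00-00*, 00-11, 000-0*, 0001-*, 01-00*, 01-01*, 01-10*, 010-0*, 010-1*, 0100-*, 0101-*, 011-0*, 0110-*, 1-000*, 1-010*, 1-011*, 1-101, 1-110*, 10-10*, 100-0*, 1001-*, 11-00*, 11-01*, 11-10*, 110-0*, 110-1*, 1100-*, 1101-*, 111-0*, 1110-*
[col 2] --000*, --010*, --011*, -00-0*, -001-*, -1-00*, -1-01*, -1-10*, -10-0*, -10-1*, -100-*, -101-*, -11-0*, -110-*, 0--00, 0-0-0*, 0-01-*, 01--0*, 01-0-*, 010--*, 1--10, 1-0-0*, 1-01-*, 11--0*, 11-0-*, 110--*
[col 3] --0-0, --01-, -1--0, -1-0-, -10--
Prime implicants: --0-0, --01-, -1--0, -1-0-, -10--, 0--00, 00-11, 1--10, 1-101
PI chart (minterm → PIs covering it):
  0 | --0-0,0--00
  2 | --0-0,--01-
  3 | --01-,00-11
  4 | 0--00  (sole → essential)
  7 | 00-11  (sole → essential)
  9 | -1-0-,-10--
  11 | --01-,-10--
  12 | -1--0,-1-0-,0--00
  13 | -1-0-  (sole → essential)
  14 | -1--0  (sole → essential)
  16 | --0-0  (sole → essential)
  18 | --0-0,--01-,1--10
  19 | --01-  (sole → essential)
  21 | 1-101  (sole → essential)
  22 | 1--10  (sole → essential)
  25 | -1-0-,-10--
  26 | --0-0,--01-,-1--0,-10--,1--10
  27 | --01-,-10--
  28 | -1--0,-1-0-
  29 | -1-0-,1-101
  30 | -1--0,1--10
Essential prime implicants: --0-0, --01-, -1--0, -1-0-, 0--00, 00-11, 1--10, 1-101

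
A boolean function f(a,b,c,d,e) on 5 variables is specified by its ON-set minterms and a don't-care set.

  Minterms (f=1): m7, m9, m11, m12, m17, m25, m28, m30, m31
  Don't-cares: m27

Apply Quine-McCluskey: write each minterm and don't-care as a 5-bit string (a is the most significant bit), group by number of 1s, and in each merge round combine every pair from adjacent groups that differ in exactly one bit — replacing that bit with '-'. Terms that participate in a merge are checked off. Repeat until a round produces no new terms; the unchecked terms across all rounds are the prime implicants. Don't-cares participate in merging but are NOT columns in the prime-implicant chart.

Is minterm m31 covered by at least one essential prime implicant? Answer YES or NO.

[col 0] 00111, 01001*, 01011*, 01100*, 10001*, 11001*, 11011*, 11100*, 11110*, 11111*
[col 1] -1001*, -1011*, -1100, 010-1*, 1-001, 11-11, 110-1*, 111-0, 1111-
[col 2] -10-1
Prime implicants: -10-1, -1100, 00111, 1-001, 11-11, 111-0, 1111-
PI chart (minterm → PIs covering it):
  7 | 00111  (sole → essential)
  9 | -10-1  (sole → essential)
  11 | -10-1  (sole → essential)
  12 | -1100  (sole → essential)
  17 | 1-001  (sole → essential)
  25 | -10-1,1-001
  28 | -1100,111-0
  30 | 111-0,1111-
  31 | 11-11,1111-
Essential prime implicants: -10-1, -1100, 00111, 1-001

NO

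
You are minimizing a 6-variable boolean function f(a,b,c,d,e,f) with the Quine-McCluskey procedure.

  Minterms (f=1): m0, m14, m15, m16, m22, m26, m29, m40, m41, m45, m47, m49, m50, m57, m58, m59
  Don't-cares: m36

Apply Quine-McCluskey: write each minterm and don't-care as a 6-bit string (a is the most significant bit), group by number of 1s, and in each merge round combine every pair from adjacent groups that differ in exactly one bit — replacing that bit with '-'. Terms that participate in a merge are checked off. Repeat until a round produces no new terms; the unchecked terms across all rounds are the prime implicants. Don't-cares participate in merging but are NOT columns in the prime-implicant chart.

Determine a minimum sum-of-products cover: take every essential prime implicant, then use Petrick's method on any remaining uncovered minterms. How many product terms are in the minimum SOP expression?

size-2^0 implicants → 000000(✓)  001110(✓)  001111(✓)  010000(✓)  010110  011010(✓)  011101  100100  101000(✓)  101001(✓)  101101(✓)  101111(✓)  110001(✓)  110010(✓)  111001(✓)  111010(✓)  111011(✓)
size-2^1 implicants → -01111  -11010  0-0000  00111-  1-1001  101-01  10100-  1011-1  11-001  11-010  1110-1  11101-
Unchecked terms (primes): -01111, -11010, 0-0000, 00111-, 010110, 011101, 1-1001, 100100, 101-01, 10100-, 1011-1, 11-001, 11-010, 1110-1, 11101-
Minterm coverage:
  m0 ⊆ 0-0000 [E]
  m14 ⊆ 00111- [E]
  m15 ⊆ -01111,00111-
  m16 ⊆ 0-0000 [E]
  m22 ⊆ 010110 [E]
  m26 ⊆ -11010 [E]
  m29 ⊆ 011101 [E]
  m40 ⊆ 10100- [E]
  m41 ⊆ 1-1001,101-01,10100-
  m45 ⊆ 101-01,1011-1
  m47 ⊆ -01111,1011-1
  m49 ⊆ 11-001 [E]
  m50 ⊆ 11-010 [E]
  m57 ⊆ 1-1001,11-001,1110-1
  m58 ⊆ -11010,11-010,11101-
  m59 ⊆ 1110-1,11101-
E = {-11010, 0-0000, 00111-, 010110, 011101, 10100-, 11-001, 11-010}
Petrick residual → 1011-1, 1110-1
Cover = bcd'ef' + a'c'd'e'f' + a'b'cde + a'bc'def' + a'bcde'f + ab'cd'e' + ab'cdf + abd'e'f + abd'ef' + abcd'f  |cover|=10

10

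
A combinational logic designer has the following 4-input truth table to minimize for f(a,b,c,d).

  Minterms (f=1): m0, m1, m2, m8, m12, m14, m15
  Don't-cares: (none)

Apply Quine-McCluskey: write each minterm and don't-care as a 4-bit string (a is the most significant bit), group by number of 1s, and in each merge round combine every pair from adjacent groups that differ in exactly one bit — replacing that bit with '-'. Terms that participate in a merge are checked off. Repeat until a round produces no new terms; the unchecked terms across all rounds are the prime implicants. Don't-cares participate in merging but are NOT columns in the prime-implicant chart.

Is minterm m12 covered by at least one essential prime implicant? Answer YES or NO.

NO

size-2^0 implicants → 0000(✓)  0001(✓)  0010(✓)  1000(✓)  1100(✓)  1110(✓)  1111(✓)
size-2^1 implicants → -000  00-0  000-  1-00  11-0  111-
Unchecked terms (primes): -000, 00-0, 000-, 1-00, 11-0, 111-
Minterm coverage:
  m0 ⊆ -000,00-0,000-
  m1 ⊆ 000- [E]
  m2 ⊆ 00-0 [E]
  m8 ⊆ -000,1-00
  m12 ⊆ 1-00,11-0
  m14 ⊆ 11-0,111-
  m15 ⊆ 111- [E]
E = {00-0, 000-, 111-}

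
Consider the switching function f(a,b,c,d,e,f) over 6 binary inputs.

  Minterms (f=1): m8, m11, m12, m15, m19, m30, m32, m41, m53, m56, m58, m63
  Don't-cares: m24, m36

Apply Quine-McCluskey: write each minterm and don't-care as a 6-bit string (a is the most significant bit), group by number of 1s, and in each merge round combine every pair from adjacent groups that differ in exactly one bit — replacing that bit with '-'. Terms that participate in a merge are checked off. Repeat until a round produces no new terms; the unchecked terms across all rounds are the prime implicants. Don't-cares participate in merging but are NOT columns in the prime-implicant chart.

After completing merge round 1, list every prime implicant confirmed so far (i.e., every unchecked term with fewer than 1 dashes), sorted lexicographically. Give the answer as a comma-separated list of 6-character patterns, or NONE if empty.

size-2^0 implicants → 001000(✓)  001011(✓)  001100(✓)  001111(✓)  010011  011000(✓)  011110  100000(✓)  100100(✓)  101001  110101  111000(✓)  111010(✓)  111111
size-2^1 implicants → -11000  0-1000  001-00  001-11  100-00  1110-0
Unchecked terms (primes): -11000, 0-1000, 001-00, 001-11, 010011, 011110, 100-00, 101001, 110101, 1110-0, 111111

010011, 011110, 101001, 110101, 111111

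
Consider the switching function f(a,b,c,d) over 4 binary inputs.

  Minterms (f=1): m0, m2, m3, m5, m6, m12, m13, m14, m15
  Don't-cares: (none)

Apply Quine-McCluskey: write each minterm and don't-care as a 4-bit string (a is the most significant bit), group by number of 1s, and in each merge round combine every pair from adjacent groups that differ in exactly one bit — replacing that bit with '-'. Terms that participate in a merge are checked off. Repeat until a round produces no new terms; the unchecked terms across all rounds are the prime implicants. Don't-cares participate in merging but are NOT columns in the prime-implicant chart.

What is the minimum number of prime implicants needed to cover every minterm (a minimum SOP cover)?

[col 0] 0000*, 0010*, 0011*, 0101*, 0110*, 1100*, 1101*, 1110*, 1111*
[col 1] -101, -110, 0-10, 00-0, 001-, 11-0*, 11-1*, 110-*, 111-*
[col 2] 11--
Prime implicants: -101, -110, 0-10, 00-0, 001-, 11--
PI chart (minterm → PIs covering it):
  0 | 00-0  (sole → essential)
  2 | 0-10,00-0,001-
  3 | 001-  (sole → essential)
  5 | -101  (sole → essential)
  6 | -110,0-10
  12 | 11--  (sole → essential)
  13 | -101,11--
  14 | -110,11--
  15 | 11--  (sole → essential)
Essential prime implicants: -101, 00-0, 001-, 11--
Petrick residual → -110
Minimum SOP uses 5 PIs: bc'd + bcd' + a'b'd' + a'b'c + ab

5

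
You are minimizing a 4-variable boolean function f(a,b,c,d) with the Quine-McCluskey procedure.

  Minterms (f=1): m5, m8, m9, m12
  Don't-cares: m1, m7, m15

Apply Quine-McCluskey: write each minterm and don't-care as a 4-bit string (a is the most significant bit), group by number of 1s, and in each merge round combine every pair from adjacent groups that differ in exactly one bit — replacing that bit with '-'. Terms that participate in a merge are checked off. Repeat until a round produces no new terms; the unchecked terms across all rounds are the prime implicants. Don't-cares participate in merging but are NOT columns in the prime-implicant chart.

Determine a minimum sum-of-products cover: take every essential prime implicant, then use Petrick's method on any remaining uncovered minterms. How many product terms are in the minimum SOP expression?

3

Round 0: 0001✓ 0101✓ 0111✓ 1000✓ 1001✓ 1100✓ 1111✓
Round 1: -001 -111 0-01 01-1 1-00 100-
PIs = {-001, -111, 0-01, 01-1, 1-00, 100-}
Coverage chart:
  m5: 0-01,01-1
  m8: 1-00,100-
  m9: -001,100-
  m12: 1-00 ←essential
Essential: 1-00
Petrick residual → -001, 0-01
Min cover (3 terms): b'c'd + a'c'd + ac'd'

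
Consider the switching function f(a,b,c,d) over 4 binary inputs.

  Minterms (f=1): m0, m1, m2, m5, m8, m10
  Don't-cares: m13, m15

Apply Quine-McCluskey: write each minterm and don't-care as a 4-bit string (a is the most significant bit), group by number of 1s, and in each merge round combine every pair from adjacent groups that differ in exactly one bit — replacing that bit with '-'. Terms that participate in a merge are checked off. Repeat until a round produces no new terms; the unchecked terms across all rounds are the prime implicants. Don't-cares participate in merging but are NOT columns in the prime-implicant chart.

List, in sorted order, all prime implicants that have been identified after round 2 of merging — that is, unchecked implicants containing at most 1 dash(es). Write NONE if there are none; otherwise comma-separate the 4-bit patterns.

-101, 0-01, 000-, 11-1

size-2^0 implicants → 0000(✓)  0001(✓)  0010(✓)  0101(✓)  1000(✓)  1010(✓)  1101(✓)  1111(✓)
size-2^1 implicants → -000(✓)  -010(✓)  -101  0-01  00-0(✓)  000-  10-0(✓)  11-1
size-2^2 implicants → -0-0
Unchecked terms (primes): -0-0, -101, 0-01, 000-, 11-1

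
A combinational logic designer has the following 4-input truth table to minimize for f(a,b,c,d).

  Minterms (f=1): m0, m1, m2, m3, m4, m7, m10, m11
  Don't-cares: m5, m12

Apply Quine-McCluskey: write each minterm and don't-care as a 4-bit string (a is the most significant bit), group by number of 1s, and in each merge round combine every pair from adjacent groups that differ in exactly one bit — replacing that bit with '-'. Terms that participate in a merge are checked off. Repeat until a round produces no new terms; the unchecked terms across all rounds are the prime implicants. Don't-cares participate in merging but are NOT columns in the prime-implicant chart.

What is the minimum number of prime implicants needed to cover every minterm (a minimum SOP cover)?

3

Round 0: 0000✓ 0001✓ 0010✓ 0011✓ 0100✓ 0101✓ 0111✓ 1010✓ 1011✓ 1100✓
Round 1: -010✓ -011✓ -100 0-00✓ 0-01✓ 0-11✓ 00-0✓ 00-1✓ 000-✓ 001-✓ 01-1✓ 010-✓ 101-✓
Round 2: -01- 0--1 0-0- 00--
PIs = {-01-, -100, 0--1, 0-0-, 00--}
Coverage chart:
  m0: 0-0-,00--
  m1: 0--1,0-0-,00--
  m2: -01-,00--
  m3: -01-,0--1,00--
  m4: -100,0-0-
  m7: 0--1 ←essential
  m10: -01- ←essential
  m11: -01- ←essential
Essential: -01-, 0--1
Petrick residual → 0-0-
Min cover (3 terms): b'c + a'd + a'c'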